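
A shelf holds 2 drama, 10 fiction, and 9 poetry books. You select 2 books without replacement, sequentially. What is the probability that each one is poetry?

P = 9/21 × 8/20 = 72/420 = 6/35.

6/35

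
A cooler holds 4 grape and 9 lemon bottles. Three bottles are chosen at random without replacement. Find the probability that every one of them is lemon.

P(all lemon) = 9/13 × 8/12 × 7/11 = 504/1716 = 42/143.

42/143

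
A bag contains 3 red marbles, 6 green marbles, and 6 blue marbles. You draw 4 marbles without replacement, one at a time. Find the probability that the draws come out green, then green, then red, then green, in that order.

1/91

Multiply the probability of each draw given the previous ones:
P = 6/15 × 5/14 × 3/13 × 4/12 = 360/32760 = 1/91.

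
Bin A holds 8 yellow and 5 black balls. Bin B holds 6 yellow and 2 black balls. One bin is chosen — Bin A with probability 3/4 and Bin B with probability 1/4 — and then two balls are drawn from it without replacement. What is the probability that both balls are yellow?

From Bin A: P(both yellow) = (8/13)(7/12) = 14/39.
From Bin B: P(both yellow) = (6/8)(5/7) = 15/28.
Total probability = (3/4)(14/39) + (1/4)(15/28) = 587/1456.

587/1456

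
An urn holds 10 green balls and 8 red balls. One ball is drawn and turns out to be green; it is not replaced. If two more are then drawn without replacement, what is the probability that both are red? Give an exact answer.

7/34

With the first ball removed, 8 red remain out of 17.
P = 8/17 × 7/16 = 56/272 = 7/34.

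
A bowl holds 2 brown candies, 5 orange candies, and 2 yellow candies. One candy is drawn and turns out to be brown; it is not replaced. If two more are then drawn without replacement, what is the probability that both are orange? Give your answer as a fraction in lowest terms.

After the first draw, 5 of the remaining 8 candies are orange.
P = 5/8 × 4/7 = 20/56 = 5/14.

5/14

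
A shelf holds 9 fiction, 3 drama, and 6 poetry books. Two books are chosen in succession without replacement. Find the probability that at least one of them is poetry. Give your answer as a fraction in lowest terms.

29/51

P(no poetry) = 12/18 × 11/17 = 132/306 = 22/51.
P(at least one) = 1 − 22/51 = 29/51.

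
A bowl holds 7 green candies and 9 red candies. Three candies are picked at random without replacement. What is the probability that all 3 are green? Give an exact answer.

1/16

P(every draw is green) = 7/16 × 6/15 × 5/14 = 210/3360 = 1/16.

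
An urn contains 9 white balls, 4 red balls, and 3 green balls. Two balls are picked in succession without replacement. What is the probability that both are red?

P(every draw is red) = 4/16 × 3/15 = 12/240 = 1/20.

1/20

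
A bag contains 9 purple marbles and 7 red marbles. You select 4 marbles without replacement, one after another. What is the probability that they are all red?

1/52

P(all red) = 7/16 × 6/15 × 5/14 × 4/13 = 840/43680 = 1/52.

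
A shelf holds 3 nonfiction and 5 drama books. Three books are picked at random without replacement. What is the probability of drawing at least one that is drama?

P(no drama) = 3/8 × 2/7 × 1/6 = 6/336 = 1/56.
P(at least one) = 1 − 1/56 = 55/56.

55/56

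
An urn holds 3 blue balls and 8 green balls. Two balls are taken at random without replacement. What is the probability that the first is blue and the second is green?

12/55

Each draw changes the counts, so multiply the conditional probabilities along the sequence:
P = 3/11 × 8/10 = 24/110 = 12/55.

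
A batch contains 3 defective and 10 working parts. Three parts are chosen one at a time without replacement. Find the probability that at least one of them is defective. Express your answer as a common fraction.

83/143

P(no defective) = 10/13 × 9/12 × 8/11 = 720/1716 = 60/143.
P(at least one) = 1 − 60/143 = 83/143.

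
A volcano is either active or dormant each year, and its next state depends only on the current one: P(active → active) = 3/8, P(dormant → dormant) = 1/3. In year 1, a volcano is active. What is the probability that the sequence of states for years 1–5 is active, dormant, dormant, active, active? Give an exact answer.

Year 1 is given. For each transition, use the conditional probability from the current state:
P(dormant | active) = 5/8; P(dormant | dormant) = 1/3; P(active | dormant) = 2/3; P(active | active) = 3/8.
P = 5/8 × 1/3 × 2/3 × 3/8 = 30/576 = 5/96.

5/96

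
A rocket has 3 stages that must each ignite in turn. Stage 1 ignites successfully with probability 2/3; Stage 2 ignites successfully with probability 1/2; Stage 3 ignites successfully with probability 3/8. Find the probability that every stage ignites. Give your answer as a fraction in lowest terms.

Each stage is reached only if all earlier stages succeed, so
P = 2/3 × 1/2 × 3/8 = 6/48 = 1/8.

1/8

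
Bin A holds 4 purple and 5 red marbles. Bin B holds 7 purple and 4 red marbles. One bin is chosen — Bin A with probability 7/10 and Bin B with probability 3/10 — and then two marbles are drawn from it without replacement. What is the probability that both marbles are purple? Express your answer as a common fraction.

763/3300

From Bin A: P(both purple) = (4/9)(3/8) = 1/6.
From Bin B: P(both purple) = (7/11)(6/10) = 21/55.
Total probability = (7/10)(1/6) + (3/10)(21/55) = 763/3300.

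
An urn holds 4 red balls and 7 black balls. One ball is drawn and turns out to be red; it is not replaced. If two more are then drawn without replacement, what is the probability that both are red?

With the first ball removed, 3 red remain out of 10.
P = 3/10 × 2/9 = 6/90 = 1/15.

1/15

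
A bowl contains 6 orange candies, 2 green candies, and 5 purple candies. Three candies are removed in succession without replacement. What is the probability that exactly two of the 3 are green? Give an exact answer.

1/26

One ordering (green drawn first) has probability 2/13 × 1/12 × 11/11 = 22/1716 = 1/78.
There are C(3,2) = 3 such orderings, each equally likely, so P = 3 × 1/78 = 1/26.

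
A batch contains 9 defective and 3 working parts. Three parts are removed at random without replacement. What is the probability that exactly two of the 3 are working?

One ordering (working drawn first) has probability 3/12 × 2/11 × 9/10 = 54/1320 = 9/220.
There are C(3,2) = 3 such orderings, each equally likely, so P = 3 × 9/220 = 27/220.

27/220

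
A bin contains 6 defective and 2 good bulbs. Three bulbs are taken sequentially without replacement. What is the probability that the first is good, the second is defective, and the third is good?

Each draw changes the counts, so multiply the conditional probabilities along the sequence:
P = 2/8 × 6/7 × 1/6 = 12/336 = 1/28.

1/28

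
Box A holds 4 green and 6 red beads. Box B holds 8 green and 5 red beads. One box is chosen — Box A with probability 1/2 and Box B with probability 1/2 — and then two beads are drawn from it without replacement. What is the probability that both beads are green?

From Box A: P(both green) = (4/10)(3/9) = 2/15.
From Box B: P(both green) = (8/13)(7/12) = 14/39.
Total probability = (1/2)(2/15) + (1/2)(14/39) = 16/65.

16/65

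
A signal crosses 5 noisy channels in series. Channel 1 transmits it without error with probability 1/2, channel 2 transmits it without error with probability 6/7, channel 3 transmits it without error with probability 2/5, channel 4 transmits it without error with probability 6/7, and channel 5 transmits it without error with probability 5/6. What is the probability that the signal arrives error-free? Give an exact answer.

6/49

Multiplying along the chain,
P = 1/2 × 6/7 × 2/5 × 6/7 × 5/6 = 360/2940 = 6/49.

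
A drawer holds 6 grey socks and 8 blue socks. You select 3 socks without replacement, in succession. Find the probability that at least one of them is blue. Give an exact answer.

P(no blue) = 6/14 × 5/13 × 4/12 = 120/2184 = 5/91.
P(at least one) = 1 − 5/91 = 86/91.

86/91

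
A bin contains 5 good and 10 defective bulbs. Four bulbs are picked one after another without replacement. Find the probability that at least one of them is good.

P(no good) = 10/15 × 9/14 × 8/13 × 7/12 = 5040/32760 = 2/13.
P(at least one) = 1 − 2/13 = 11/13.

11/13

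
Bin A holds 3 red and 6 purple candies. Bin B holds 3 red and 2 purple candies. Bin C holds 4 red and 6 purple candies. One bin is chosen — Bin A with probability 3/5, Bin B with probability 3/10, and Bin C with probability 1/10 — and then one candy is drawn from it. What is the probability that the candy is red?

21/50

From Bin A: P(red) = 3/9.
From Bin B: P(red) = 3/5.
From Bin C: P(red) = 4/10.
Total probability = (3/5)(3/9) + (3/10)(3/5) + (1/10)(4/10) = 21/50.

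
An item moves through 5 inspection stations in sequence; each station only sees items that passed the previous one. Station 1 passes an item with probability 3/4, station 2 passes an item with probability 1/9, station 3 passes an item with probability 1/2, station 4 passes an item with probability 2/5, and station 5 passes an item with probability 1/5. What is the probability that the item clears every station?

1/300

Each stage is reached only if all earlier stages succeed, so
P = 3/4 × 1/9 × 1/2 × 2/5 × 1/5 = 6/1800 = 1/300.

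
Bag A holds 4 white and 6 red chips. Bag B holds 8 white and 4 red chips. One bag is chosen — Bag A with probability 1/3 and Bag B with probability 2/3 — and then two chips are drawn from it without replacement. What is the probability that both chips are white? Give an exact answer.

18/55

From Bag A: P(both white) = (4/10)(3/9) = 2/15.
From Bag B: P(both white) = (8/12)(7/11) = 14/33.
Total probability = (1/3)(2/15) + (2/3)(14/33) = 18/55.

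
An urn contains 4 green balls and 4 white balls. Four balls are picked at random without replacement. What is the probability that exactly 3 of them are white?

One ordering (white drawn first) has probability 4/8 × 3/7 × 2/6 × 4/5 = 96/1680 = 2/35.
There are C(4,3) = 4 such orderings, each equally likely, so P = 4 × 2/35 = 8/35.

8/35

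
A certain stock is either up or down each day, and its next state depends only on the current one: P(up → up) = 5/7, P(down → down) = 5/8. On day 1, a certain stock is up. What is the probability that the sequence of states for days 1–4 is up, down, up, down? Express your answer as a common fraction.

3/98

Day 1 is given. For each transition, use the conditional probability from the current state:
P(down | up) = 2/7; P(up | down) = 3/8; P(down | up) = 2/7.
P = 2/7 × 3/8 × 2/7 = 12/392 = 3/98.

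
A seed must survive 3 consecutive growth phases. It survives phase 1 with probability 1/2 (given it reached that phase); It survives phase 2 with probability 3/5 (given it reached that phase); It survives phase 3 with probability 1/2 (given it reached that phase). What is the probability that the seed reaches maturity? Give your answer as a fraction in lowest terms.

Multiplying along the chain,
P = 1/2 × 3/5 × 1/2 = 3/20.

3/20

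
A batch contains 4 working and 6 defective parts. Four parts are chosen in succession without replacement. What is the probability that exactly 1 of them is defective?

4/35

One ordering (defective drawn first) has probability 6/10 × 4/9 × 3/8 × 2/7 = 144/5040 = 1/35.
There are C(4,1) = 4 such orderings, each equally likely, so P = 4 × 1/35 = 4/35.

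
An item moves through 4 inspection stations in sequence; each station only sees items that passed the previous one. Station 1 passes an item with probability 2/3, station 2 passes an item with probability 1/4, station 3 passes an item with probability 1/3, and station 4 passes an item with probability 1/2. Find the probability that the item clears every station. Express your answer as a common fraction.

Multiplying along the chain,
P = 2/3 × 1/4 × 1/3 × 1/2 = 2/72 = 1/36.

1/36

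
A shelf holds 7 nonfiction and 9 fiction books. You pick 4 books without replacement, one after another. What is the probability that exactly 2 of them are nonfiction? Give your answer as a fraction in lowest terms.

One ordering (nonfiction drawn first) has probability 7/16 × 6/15 × 9/14 × 8/13 = 3024/43680 = 9/130.
There are C(4,2) = 6 such orderings, each equally likely, so P = 6 × 9/130 = 27/65.

27/65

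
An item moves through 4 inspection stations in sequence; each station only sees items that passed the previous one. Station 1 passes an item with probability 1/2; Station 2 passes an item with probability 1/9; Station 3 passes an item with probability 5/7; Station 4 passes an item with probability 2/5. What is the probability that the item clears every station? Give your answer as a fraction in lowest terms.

Multiplying along the chain,
P = 1/2 × 1/9 × 5/7 × 2/5 = 10/630 = 1/63.

1/63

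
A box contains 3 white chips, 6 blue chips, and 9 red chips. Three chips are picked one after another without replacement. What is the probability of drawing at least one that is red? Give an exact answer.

61/68

P(no red) = 9/18 × 8/17 × 7/16 = 504/4896 = 7/68.
P(at least one) = 1 − 7/68 = 61/68.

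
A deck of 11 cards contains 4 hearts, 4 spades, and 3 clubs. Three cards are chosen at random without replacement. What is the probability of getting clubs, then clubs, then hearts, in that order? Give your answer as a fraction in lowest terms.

Each draw changes the counts, so multiply the conditional probabilities along the sequence:
P = 3/11 × 2/10 × 4/9 = 24/990 = 4/165.

4/165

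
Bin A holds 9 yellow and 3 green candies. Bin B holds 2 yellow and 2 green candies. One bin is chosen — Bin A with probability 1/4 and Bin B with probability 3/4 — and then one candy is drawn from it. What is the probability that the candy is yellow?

From Bin A: P(yellow) = 9/12.
From Bin B: P(yellow) = 2/4.
Total probability = (1/4)(9/12) + (3/4)(2/4) = 9/16.

9/16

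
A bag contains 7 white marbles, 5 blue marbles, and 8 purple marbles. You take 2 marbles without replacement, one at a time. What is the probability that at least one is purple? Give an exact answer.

P(no purple) = 12/20 × 11/19 = 132/380 = 33/95.
P(at least one) = 1 − 33/95 = 62/95.

62/95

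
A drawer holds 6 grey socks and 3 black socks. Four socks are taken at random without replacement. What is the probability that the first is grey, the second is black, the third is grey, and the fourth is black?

5/84

Chain rule:
P = 6/9 × 3/8 × 5/7 × 2/6 = 180/3024 = 5/84.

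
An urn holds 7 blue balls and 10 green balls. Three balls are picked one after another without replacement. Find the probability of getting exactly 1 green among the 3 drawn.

21/68

One ordering (green drawn first) has probability 10/17 × 7/16 × 6/15 = 420/4080 = 7/68.
There are C(3,1) = 3 such orderings, each equally likely, so P = 3 × 7/68 = 21/68.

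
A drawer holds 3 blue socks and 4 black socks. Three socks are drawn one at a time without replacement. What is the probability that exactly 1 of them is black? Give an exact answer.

One ordering (black drawn first) has probability 4/7 × 3/6 × 2/5 = 24/210 = 4/35.
There are C(3,1) = 3 such orderings, each equally likely, so P = 3 × 4/35 = 12/35.

12/35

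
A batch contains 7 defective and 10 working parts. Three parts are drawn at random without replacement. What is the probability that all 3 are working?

P(all working) = 10/17 × 9/16 × 8/15 = 720/4080 = 3/17.

3/17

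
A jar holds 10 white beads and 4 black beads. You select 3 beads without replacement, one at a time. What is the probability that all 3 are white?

30/91

P(every draw is white) = 10/14 × 9/13 × 8/12 = 720/2184 = 30/91.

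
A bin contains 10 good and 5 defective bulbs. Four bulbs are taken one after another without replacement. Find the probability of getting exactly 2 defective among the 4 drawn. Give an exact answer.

30/91

One ordering (defective drawn first) has probability 5/15 × 4/14 × 10/13 × 9/12 = 1800/32760 = 5/91.
There are C(4,2) = 6 such orderings, each equally likely, so P = 6 × 5/91 = 30/91.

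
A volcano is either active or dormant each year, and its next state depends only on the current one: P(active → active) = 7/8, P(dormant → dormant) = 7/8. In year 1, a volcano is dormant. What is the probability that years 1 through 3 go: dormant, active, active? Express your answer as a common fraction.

7/64

Year 1 is given. For each transition, use the conditional probability from the current state:
P(active | dormant) = 1/8; P(active | active) = 7/8.
P = 1/8 × 7/8 = 7/64.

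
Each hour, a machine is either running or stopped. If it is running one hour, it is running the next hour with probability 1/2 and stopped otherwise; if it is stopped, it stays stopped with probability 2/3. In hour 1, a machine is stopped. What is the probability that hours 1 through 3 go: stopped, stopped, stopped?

Hour 1 is given. For each transition, use the conditional probability from the current state:
P(stopped | stopped) = 2/3; P(stopped | stopped) = 2/3.
P = 2/3 × 2/3 = 4/9.

4/9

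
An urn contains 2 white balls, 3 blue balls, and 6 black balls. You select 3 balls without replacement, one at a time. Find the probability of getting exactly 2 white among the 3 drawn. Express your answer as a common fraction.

3/55

One ordering (white drawn first) has probability 2/11 × 1/10 × 9/9 = 18/990 = 1/55.
There are C(3,2) = 3 such orderings, each equally likely, so P = 3 × 1/55 = 3/55.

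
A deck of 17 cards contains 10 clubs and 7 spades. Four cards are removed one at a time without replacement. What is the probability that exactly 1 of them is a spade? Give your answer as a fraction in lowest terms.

6/17

One ordering (a spade drawn first) has probability 7/17 × 10/16 × 9/15 × 8/14 = 5040/57120 = 3/34.
There are C(4,1) = 4 such orderings, each equally likely, so P = 4 × 3/34 = 6/17.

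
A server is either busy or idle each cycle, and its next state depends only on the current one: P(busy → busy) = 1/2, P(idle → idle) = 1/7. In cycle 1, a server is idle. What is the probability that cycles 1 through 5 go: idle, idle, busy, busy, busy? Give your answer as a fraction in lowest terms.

3/98

Cycle 1 is given. For each transition, use the conditional probability from the current state:
P(idle | idle) = 1/7; P(busy | idle) = 6/7; P(busy | busy) = 1/2; P(busy | busy) = 1/2.
P = 1/7 × 6/7 × 1/2 × 1/2 = 6/196 = 3/98.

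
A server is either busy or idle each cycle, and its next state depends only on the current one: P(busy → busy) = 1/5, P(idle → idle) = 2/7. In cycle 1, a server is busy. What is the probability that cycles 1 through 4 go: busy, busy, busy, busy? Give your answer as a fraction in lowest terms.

1/125

Cycle 1 is given. For each transition, use the conditional probability from the current state:
P(busy | busy) = 1/5; P(busy | busy) = 1/5; P(busy | busy) = 1/5.
P = 1/5 × 1/5 × 1/5 = 1/125.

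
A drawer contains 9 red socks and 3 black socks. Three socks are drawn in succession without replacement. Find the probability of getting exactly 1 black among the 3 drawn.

One ordering (black drawn first) has probability 3/12 × 9/11 × 8/10 = 216/1320 = 9/55.
There are C(3,1) = 3 such orderings, each equally likely, so P = 3 × 9/55 = 27/55.

27/55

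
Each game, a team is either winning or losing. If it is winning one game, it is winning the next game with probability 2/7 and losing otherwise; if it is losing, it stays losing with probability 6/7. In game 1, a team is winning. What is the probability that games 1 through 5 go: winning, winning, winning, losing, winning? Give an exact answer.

20/2401

Game 1 is given. For each transition, use the conditional probability from the current state:
P(winning | winning) = 2/7; P(winning | winning) = 2/7; P(losing | winning) = 5/7; P(winning | losing) = 1/7.
P = 2/7 × 2/7 × 5/7 × 1/7 = 20/2401.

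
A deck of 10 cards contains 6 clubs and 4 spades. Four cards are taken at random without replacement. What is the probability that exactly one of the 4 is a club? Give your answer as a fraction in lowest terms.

4/35

One ordering (a club drawn first) has probability 6/10 × 4/9 × 3/8 × 2/7 = 144/5040 = 1/35.
There are C(4,1) = 4 such orderings, each equally likely, so P = 4 × 1/35 = 4/35.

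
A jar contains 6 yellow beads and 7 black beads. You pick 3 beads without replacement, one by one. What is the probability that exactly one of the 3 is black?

One ordering (black drawn first) has probability 7/13 × 6/12 × 5/11 = 210/1716 = 35/286.
There are C(3,1) = 3 such orderings, each equally likely, so P = 3 × 35/286 = 105/286.

105/286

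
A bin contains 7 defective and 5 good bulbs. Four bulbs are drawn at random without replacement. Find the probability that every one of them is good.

1/99

P(all good) = 5/12 × 4/11 × 3/10 × 2/9 = 120/11880 = 1/99.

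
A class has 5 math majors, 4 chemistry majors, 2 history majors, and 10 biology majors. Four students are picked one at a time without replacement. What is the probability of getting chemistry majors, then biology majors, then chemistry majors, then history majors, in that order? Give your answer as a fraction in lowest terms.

2/1197

Multiply the probability of each draw given the previous ones:
P = 4/21 × 10/20 × 3/19 × 2/18 = 240/143640 = 2/1197.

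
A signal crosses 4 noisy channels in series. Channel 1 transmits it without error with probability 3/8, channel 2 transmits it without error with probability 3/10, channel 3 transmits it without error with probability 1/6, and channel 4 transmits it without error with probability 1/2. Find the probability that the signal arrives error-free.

3/320

Multiplying along the chain,
P = 3/8 × 3/10 × 1/6 × 1/2 = 9/960 = 3/320.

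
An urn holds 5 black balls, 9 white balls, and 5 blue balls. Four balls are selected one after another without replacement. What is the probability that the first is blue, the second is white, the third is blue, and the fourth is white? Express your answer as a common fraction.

5/323

Multiply the probability of each draw given the previous ones:
P = 5/19 × 9/18 × 4/17 × 8/16 = 1440/93024 = 5/323.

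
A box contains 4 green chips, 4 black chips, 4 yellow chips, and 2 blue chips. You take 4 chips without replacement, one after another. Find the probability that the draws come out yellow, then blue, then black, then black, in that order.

Chain rule:
P = 4/14 × 2/13 × 4/12 × 3/11 = 96/24024 = 4/1001.

4/1001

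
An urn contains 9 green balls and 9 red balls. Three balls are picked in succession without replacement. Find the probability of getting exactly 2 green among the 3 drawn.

27/68

One ordering (green drawn first) has probability 9/18 × 8/17 × 9/16 = 648/4896 = 9/68.
There are C(3,2) = 3 such orderings, each equally likely, so P = 3 × 9/68 = 27/68.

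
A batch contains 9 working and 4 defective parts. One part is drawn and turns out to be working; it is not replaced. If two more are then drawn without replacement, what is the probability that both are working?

14/33

With the first part removed, 8 working remain out of 12.
P = 8/12 × 7/11 = 56/132 = 14/33.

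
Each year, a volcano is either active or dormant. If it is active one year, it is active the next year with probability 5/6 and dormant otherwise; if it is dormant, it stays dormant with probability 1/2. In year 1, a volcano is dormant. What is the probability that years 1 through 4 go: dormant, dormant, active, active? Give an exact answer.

Year 1 is given. For each transition, use the conditional probability from the current state:
P(dormant | dormant) = 1/2; P(active | dormant) = 1/2; P(active | active) = 5/6.
P = 1/2 × 1/2 × 5/6 = 5/24.

5/24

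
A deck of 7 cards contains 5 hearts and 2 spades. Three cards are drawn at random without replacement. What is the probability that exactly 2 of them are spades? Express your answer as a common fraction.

1/7

One ordering (spades drawn first) has probability 2/7 × 1/6 × 5/5 = 10/210 = 1/21.
There are C(3,2) = 3 such orderings, each equally likely, so P = 3 × 1/21 = 1/7.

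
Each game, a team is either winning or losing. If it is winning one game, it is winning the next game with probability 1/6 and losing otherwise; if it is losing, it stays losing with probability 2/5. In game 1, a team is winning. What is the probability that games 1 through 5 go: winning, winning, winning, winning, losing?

5/1296

Game 1 is given. For each transition, use the conditional probability from the current state:
P(winning | winning) = 1/6; P(winning | winning) = 1/6; P(winning | winning) = 1/6; P(losing | winning) = 5/6.
P = 1/6 × 1/6 × 1/6 × 5/6 = 5/1296.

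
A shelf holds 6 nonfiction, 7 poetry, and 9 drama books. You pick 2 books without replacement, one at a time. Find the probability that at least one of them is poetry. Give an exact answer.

6/11

P(no poetry) = 15/22 × 14/21 = 210/462 = 5/11.
P(at least one) = 1 − 5/11 = 6/11.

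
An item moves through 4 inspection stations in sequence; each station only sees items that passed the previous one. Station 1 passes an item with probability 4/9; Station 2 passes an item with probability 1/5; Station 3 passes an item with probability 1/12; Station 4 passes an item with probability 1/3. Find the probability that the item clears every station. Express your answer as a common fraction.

Each stage is reached only if all earlier stages succeed, so
P = 4/9 × 1/5 × 1/12 × 1/3 = 4/1620 = 1/405.

1/405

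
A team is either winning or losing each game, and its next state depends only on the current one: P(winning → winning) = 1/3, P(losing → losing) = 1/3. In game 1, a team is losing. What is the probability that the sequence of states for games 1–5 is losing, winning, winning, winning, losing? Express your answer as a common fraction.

Game 1 is given. For each transition, use the conditional probability from the current state:
P(winning | losing) = 2/3; P(winning | winning) = 1/3; P(winning | winning) = 1/3; P(losing | winning) = 2/3.
P = 2/3 × 1/3 × 1/3 × 2/3 = 4/81.

4/81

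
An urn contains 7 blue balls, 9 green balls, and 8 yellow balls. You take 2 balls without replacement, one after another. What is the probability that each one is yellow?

P(every draw is yellow) = 8/24 × 7/23 = 56/552 = 7/69.

7/69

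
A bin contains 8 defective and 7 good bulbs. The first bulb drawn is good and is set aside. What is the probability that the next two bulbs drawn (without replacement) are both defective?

4/13

After the first draw, 8 of the remaining 14 bulbs are defective.
P = 8/14 × 7/13 = 56/182 = 4/13.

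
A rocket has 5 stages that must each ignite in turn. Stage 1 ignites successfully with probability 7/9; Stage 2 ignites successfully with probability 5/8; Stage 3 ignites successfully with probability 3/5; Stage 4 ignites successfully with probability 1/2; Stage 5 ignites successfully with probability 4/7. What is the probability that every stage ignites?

1/12

Multiplying along the chain,
P = 7/9 × 5/8 × 3/5 × 1/2 × 4/7 = 420/5040 = 1/12.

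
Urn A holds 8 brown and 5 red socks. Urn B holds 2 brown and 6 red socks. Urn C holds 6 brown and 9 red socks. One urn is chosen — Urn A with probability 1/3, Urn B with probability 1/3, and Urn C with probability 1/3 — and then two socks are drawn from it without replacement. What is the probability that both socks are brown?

587/3276

From Urn A: P(both brown) = (8/13)(7/12) = 14/39.
From Urn B: P(both brown) = (2/8)(1/7) = 1/28.
From Urn C: P(both brown) = (6/15)(5/14) = 1/7.
Total probability = (1/3)(14/39) + (1/3)(1/28) + (1/3)(1/7) = 587/3276.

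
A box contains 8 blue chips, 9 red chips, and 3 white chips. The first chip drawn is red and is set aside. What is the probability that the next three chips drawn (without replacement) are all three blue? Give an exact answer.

With the first chip removed, 8 blue remain out of 19.
P = 8/19 × 7/18 × 6/17 = 336/5814 = 56/969.

56/969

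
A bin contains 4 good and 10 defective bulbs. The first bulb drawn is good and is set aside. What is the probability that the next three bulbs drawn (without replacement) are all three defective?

60/143

With the first bulb removed, 10 defective remain out of 13.
P = 10/13 × 9/12 × 8/11 = 720/1716 = 60/143.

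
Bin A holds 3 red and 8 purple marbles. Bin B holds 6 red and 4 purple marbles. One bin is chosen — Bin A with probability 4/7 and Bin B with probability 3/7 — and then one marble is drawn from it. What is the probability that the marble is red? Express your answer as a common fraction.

159/385

From Bin A: P(red) = 3/11.
From Bin B: P(red) = 6/10.
Total probability = (4/7)(3/11) + (3/7)(6/10) = 159/385.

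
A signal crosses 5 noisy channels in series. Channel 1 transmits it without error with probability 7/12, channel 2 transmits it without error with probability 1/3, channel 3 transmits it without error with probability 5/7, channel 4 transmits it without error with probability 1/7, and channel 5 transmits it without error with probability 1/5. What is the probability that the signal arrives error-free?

1/252

Each stage is reached only if all earlier stages succeed, so
P = 7/12 × 1/3 × 5/7 × 1/7 × 1/5 = 35/8820 = 1/252.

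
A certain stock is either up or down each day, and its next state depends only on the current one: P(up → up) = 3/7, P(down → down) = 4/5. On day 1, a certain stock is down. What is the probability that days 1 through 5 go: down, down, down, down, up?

64/625

Day 1 is given. For each transition, use the conditional probability from the current state:
P(down | down) = 4/5; P(down | down) = 4/5; P(down | down) = 4/5; P(up | down) = 1/5.
P = 4/5 × 4/5 × 4/5 × 1/5 = 64/625.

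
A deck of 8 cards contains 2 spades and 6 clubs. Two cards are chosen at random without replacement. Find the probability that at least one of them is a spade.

13/28

P(no spades) = 6/8 × 5/7 = 30/56 = 15/28.
P(at least one) = 1 − 15/28 = 13/28.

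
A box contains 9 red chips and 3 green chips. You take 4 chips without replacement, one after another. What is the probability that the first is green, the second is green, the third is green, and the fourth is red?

1/220

Multiply the probability of each draw given the previous ones:
P = 3/12 × 2/11 × 1/10 × 9/9 = 54/11880 = 1/220.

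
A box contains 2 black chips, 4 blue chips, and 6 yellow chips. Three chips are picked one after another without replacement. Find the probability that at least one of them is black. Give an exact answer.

P(no black) = 10/12 × 9/11 × 8/10 = 720/1320 = 6/11.
P(at least one) = 1 − 6/11 = 5/11.

5/11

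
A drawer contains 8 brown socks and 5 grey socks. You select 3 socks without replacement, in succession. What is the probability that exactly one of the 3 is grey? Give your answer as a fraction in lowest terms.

70/143

One ordering (grey drawn first) has probability 5/13 × 8/12 × 7/11 = 280/1716 = 70/429.
There are C(3,1) = 3 such orderings, each equally likely, so P = 3 × 70/429 = 70/143.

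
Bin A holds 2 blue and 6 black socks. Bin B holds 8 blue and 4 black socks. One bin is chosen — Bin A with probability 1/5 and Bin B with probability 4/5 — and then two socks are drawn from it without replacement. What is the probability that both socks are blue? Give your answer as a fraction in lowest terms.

1601/4620

From Bin A: P(both blue) = (2/8)(1/7) = 1/28.
From Bin B: P(both blue) = (8/12)(7/11) = 14/33.
Total probability = (1/5)(1/28) + (4/5)(14/33) = 1601/4620.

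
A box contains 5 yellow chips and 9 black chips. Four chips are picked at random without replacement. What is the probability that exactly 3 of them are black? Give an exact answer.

One ordering (black drawn first) has probability 9/14 × 8/13 × 7/12 × 5/11 = 2520/24024 = 15/143.
There are C(4,3) = 4 such orderings, each equally likely, so P = 4 × 15/143 = 60/143.

60/143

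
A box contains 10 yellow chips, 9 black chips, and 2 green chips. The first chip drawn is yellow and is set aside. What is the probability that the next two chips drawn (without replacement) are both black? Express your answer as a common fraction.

18/95

With the first chip removed, 9 black remain out of 20.
P = 9/20 × 8/19 = 72/380 = 18/95.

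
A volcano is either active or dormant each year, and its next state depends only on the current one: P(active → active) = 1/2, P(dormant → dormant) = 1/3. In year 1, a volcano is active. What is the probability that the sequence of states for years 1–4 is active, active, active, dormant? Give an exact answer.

Year 1 is given. For each transition, use the conditional probability from the current state:
P(active | active) = 1/2; P(active | active) = 1/2; P(dormant | active) = 1/2.
P = 1/2 × 1/2 × 1/2 = 1/8.

1/8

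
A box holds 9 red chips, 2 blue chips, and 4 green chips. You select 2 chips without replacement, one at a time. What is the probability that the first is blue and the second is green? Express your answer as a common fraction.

Each draw changes the counts, so multiply the conditional probabilities along the sequence:
P = 2/15 × 4/14 = 8/210 = 4/105.

4/105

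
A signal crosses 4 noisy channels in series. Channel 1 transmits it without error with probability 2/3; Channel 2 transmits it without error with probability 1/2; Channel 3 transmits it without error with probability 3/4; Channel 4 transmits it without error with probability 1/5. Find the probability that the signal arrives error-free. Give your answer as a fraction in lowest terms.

1/20

Each stage is reached only if all earlier stages succeed, so
P = 2/3 × 1/2 × 3/4 × 1/5 = 6/120 = 1/20.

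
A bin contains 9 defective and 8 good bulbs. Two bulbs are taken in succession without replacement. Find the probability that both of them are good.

P = 8/17 × 7/16 = 56/272 = 7/34.

7/34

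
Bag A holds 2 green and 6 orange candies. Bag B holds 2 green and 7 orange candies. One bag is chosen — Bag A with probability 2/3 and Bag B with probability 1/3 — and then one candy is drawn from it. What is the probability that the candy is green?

13/54

From Bag A: P(green) = 2/8.
From Bag B: P(green) = 2/9.
Total probability = (2/3)(2/8) + (1/3)(2/9) = 13/54.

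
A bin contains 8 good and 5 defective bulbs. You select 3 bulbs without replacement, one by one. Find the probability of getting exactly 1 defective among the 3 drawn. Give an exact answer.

One ordering (defective drawn first) has probability 5/13 × 8/12 × 7/11 = 280/1716 = 70/429.
There are C(3,1) = 3 such orderings, each equally likely, so P = 3 × 70/429 = 70/143.

70/143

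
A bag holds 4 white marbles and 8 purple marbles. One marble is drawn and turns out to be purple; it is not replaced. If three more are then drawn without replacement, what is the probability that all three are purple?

7/33

With the first marble removed, 7 purple remain out of 11.
P = 7/11 × 6/10 × 5/9 = 210/990 = 7/33.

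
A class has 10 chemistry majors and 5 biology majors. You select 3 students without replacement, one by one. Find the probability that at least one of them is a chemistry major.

P(no chemistry majors) = 5/15 × 4/14 × 3/13 = 60/2730 = 2/91.
P(at least one) = 1 − 2/91 = 89/91.

89/91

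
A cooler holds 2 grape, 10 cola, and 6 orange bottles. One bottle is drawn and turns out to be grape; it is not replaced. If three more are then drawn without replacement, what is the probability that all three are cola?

3/17

After the first draw, 10 of the remaining 17 bottles are cola.
P = 10/17 × 9/16 × 8/15 = 720/4080 = 3/17.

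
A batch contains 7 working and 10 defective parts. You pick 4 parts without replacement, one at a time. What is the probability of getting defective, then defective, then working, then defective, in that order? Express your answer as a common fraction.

Multiply the probability of each draw given the previous ones:
P = 10/17 × 9/16 × 7/15 × 8/14 = 5040/57120 = 3/34.

3/34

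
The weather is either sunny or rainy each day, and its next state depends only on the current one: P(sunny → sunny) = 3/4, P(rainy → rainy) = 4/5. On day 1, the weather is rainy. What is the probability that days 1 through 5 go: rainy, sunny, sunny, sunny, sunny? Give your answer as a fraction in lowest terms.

Day 1 is given. For each transition, use the conditional probability from the current state:
P(sunny | rainy) = 1/5; P(sunny | sunny) = 3/4; P(sunny | sunny) = 3/4; P(sunny | sunny) = 3/4.
P = 1/5 × 3/4 × 3/4 × 3/4 = 27/320.

27/320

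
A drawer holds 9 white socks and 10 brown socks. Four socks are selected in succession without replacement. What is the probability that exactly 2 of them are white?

135/323

One ordering (white drawn first) has probability 9/19 × 8/18 × 10/17 × 9/16 = 6480/93024 = 45/646.
There are C(4,2) = 6 such orderings, each equally likely, so P = 6 × 45/646 = 135/323.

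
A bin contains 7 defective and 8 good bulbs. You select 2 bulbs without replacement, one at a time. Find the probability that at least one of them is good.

P(no good) = 7/15 × 6/14 = 42/210 = 1/5.
P(at least one) = 1 − 1/5 = 4/5.

4/5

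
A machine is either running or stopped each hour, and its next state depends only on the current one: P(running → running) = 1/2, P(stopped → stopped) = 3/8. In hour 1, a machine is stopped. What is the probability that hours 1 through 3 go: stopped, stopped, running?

15/64

Hour 1 is given. For each transition, use the conditional probability from the current state:
P(stopped | stopped) = 3/8; P(running | stopped) = 5/8.
P = 3/8 × 5/8 = 15/64.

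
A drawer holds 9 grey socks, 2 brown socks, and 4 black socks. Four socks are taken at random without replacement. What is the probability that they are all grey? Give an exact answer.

P(all grey) = 9/15 × 8/14 × 7/13 × 6/12 = 3024/32760 = 6/65.

6/65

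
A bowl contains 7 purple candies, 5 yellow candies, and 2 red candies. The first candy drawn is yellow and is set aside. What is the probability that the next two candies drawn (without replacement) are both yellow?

After the first draw, 4 of the remaining 13 candies are yellow.
P = 4/13 × 3/12 = 12/156 = 1/13.

1/13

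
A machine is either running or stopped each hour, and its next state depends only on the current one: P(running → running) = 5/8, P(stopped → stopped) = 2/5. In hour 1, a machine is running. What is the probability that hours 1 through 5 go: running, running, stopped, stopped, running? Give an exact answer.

Hour 1 is given. For each transition, use the conditional probability from the current state:
P(running | running) = 5/8; P(stopped | running) = 3/8; P(stopped | stopped) = 2/5; P(running | stopped) = 3/5.
P = 5/8 × 3/8 × 2/5 × 3/5 = 90/1600 = 9/160.

9/160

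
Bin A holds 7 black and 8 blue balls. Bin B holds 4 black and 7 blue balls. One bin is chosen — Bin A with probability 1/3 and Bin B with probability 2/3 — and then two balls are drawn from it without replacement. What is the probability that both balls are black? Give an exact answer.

From Bin A: P(both black) = (7/15)(6/14) = 1/5.
From Bin B: P(both black) = (4/11)(3/10) = 6/55.
Total probability = (1/3)(1/5) + (2/3)(6/55) = 23/165.

23/165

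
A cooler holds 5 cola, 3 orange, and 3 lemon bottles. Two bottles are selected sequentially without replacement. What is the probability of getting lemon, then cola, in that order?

Each draw changes the counts, so multiply the conditional probabilities along the sequence:
P = 3/11 × 5/10 = 15/110 = 3/22.

3/22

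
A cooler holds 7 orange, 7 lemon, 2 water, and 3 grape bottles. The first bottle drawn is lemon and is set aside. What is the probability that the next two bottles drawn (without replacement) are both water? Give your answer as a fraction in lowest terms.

1/153

With the first bottle removed, 2 water remain out of 18.
P = 2/18 × 1/17 = 2/306 = 1/153.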